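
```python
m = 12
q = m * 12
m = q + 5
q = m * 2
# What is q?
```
Trace:
  m=12
  m=12, q=144
  m=149, q=144
  m=149, q=298

Final answer: 298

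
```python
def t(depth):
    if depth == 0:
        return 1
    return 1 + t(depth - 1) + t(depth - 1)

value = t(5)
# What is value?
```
Call trace (a repeated sub-call is expanded the first time; later identical calls just restate its return value):
t(depth=5)
  t(depth=4)
    t(depth=3)
      t(depth=2)
        t(depth=1)
          t(depth=0)
          -> return 1
          t(depth=0)
          -> return 1
        -> return 3
        t(depth=1) -> return 3  (same call as traced above)
      -> return 7
      t(depth=2) -> return 7  (same call as traced above)
    -> return 15
    t(depth=3) -> return 15  (same call as traced above)
  -> return 31
  t(depth=4) -> return 31  (same call as traced above)
-> return 63

Final answer: 63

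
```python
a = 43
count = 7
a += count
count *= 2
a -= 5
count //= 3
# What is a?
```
Trace:
  a=43
  a=43, count=7
  a=50, count=7
  a=50, count=14
  a=45, count=14
  a=45, count=4

Final answer: 45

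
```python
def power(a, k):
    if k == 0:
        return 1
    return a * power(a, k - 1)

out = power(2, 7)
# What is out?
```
Call trace:
power(a=2, k=7)
  power(a=2, k=6)
    power(a=2, k=5)
      power(a=2, k=4)
        power(a=2, k=3)
          power(a=2, k=2)
            power(a=2, k=1)
              power(a=2, k=0)
              -> return 1
            -> return 2
          -> return 4
        -> return 8
      -> return 16
    -> return 32
  -> return 64
-> return 128

Final answer: 128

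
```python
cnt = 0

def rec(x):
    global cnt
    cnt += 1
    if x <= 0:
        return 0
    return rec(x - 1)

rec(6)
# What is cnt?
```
Call trace:
rec(x=6)
  rec(x=5)
    rec(x=4)
      rec(x=3)
        rec(x=2)
          rec(x=1)
            rec(x=0)
            -> return 0
          -> return 0
        -> return 0
      -> return 0
    -> return 0
  -> return 0
-> return 0

cnt is incremented once per call. rec is entered once for each x = 6, 5, 4, 3, 2, 1, 0 (the x <= 0 call returns without recursing), i.e. 6 + 1 calls.
cnt = 7

Final answer: 7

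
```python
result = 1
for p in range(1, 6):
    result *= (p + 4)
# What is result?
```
Trace:
  result=1
  result=5, p=1
  result=30, p=2
  result=210, p=3
  result=1680, p=4
  result=15120, p=5

Final answer: 15120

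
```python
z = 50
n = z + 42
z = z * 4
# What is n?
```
Trace:
  z=50
  z=50, n=92
  z=200, n=92

Final answer: 92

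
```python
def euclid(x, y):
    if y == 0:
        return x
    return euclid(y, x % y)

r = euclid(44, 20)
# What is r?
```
Call trace:
euclid(x=44, y=20)
  euclid(x=20, y=4)
    euclid(x=4, y=0)
    -> return 4
  -> return 4
-> return 4

Final answer: 4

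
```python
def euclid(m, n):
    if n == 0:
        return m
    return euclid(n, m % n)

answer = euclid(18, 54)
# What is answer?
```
Call trace:
euclid(m=18, n=54)
  euclid(m=54, n=18)
    euclid(m=18, n=0)
    -> return 18
  -> return 18
-> return 18

Final answer: 18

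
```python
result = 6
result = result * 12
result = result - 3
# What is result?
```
Trace:
  result=6
  result=72
  result=69

Final answer: 69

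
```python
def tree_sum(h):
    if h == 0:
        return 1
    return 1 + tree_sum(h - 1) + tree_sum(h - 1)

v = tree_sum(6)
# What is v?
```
Call trace (a repeated sub-call is expanded the first time; later identical calls just restate its return value):
tree_sum(h=6)
  tree_sum(h=5)
    tree_sum(h=4)
      tree_sum(h=3)
        tree_sum(h=2)
          tree_sum(h=1)
            tree_sum(h=0)
            -> return 1
            tree_sum(h=0)
            -> return 1
          -> return 3
          tree_sum(h=1) -> return 3  (same call as traced above)
        -> return 7
        tree_sum(h=2) -> return 7  (same call as traced above)
      -> return 15
      tree_sum(h=3) -> return 15  (same call as traced above)
    -> return 31
    tree_sum(h=4) -> return 31  (same call as traced above)
  -> return 63
  tree_sum(h=5) -> return 63  (same call as traced above)
-> return 127

Final answer: 127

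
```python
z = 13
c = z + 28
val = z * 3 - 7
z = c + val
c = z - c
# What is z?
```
Trace:
  z=13
  z=13, c=41
  z=13, c=41, val=32
  z=73, c=41, val=32
  z=73, c=32, val=32

Final answer: 73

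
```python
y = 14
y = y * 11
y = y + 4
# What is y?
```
Trace:
  y=14
  y=154
  y=158

Final answer: 158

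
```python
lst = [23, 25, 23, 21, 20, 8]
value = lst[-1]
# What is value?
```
Trace:
  lst=[23, 25, 23, 21, 20, 8]
  lst=[23, 25, 23, 21, 20, 8], value=8

Final answer: 8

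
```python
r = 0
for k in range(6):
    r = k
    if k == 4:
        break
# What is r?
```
Trace:
  r=0
  r=0, k=0
  r=1, k=1
  r=2, k=2
  r=3, k=3
  r=4, k=4

Final answer: 4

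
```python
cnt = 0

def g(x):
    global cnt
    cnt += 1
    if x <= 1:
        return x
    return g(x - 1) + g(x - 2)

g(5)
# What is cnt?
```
Call trace (a repeated sub-call is expanded the first time; later identical calls just restate its return value):
g(x=5)
  g(x=4)
    g(x=3)
      g(x=2)
        g(x=1)
        -> return 1
        g(x=0)
        -> return 0
      -> return 1
      g(x=1)
      -> return 1
    -> return 2
    g(x=2) -> return 1  (same call as traced above)
  -> return 3
  g(x=3) -> return 2  (same call as traced above)
-> return 5

cnt is incremented once per call, so count the calls in each subtree. Let C(x) = number of calls made by g(x).
C(0) = C(1) = 1 (base case, no recursion); C(x) = 1 + C(x - 1) + C(x - 2) otherwise.
C(2) = 1 + C(1) + C(0) = 1 + 1 + 1 = 3
C(3) = 1 + C(2) + C(1) = 1 + 3 + 1 = 5
C(4) = 1 + C(3) + C(2) = 1 + 5 + 3 = 9
C(5) = 1 + C(4) + C(3) = 1 + 9 + 5 = 15
cnt = C(5) = 15

Final answer: 15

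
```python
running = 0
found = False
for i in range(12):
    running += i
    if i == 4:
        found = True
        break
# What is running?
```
Trace:
  running=0
  running=0, found=False
  running=0, found=False, i=0
  running=1, found=False, i=1
  running=3, found=False, i=2
  running=6, found=False, i=3
  running=10, found=True, i=4

Final answer: 10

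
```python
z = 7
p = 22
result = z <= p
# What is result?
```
Trace:
  z=7
  z=7, p=22
  z=7, p=22, result=True

Final answer: True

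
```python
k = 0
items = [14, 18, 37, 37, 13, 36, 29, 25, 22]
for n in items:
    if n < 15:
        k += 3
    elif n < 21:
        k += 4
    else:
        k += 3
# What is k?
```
Trace:
  k=0
  k=3, n=14
  k=7, n=18
  k=10, n=37
  k=13, n=37
  k=16, n=13
  k=19, n=36
  k=22, n=29
  k=25, n=25
  k=28, n=22

Final answer: 28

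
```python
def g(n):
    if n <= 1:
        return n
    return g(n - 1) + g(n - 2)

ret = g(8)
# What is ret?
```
Call trace (a repeated sub-call is expanded the first time; later identical calls just restate its return value):
g(n=8)
  g(n=7)
    g(n=6)
      g(n=5)
        g(n=4)
          g(n=3)
            g(n=2)
              g(n=1)
              -> return 1
              g(n=0)
              -> return 0
            -> return 1
            g(n=1)
            -> return 1
          -> return 2
          g(n=2) -> return 1  (same call as traced above)
        -> return 3
        g(n=3) -> return 2  (same call as traced above)
      -> return 5
      g(n=4) -> return 3  (same call as traced above)
    -> return 8
    g(n=5) -> return 5  (same call as traced above)
  -> return 13
  g(n=6) -> return 8  (same call as traced above)
-> return 21

Final answer: 21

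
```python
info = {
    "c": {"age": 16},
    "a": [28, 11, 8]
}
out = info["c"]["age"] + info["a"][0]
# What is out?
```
Trace:
  info={'c': {'age': 16}, 'a': [28, 11, 8]}
  info={'c': {'age': 16}, 'a': [28, 11, 8]}, out=44

Final answer: 44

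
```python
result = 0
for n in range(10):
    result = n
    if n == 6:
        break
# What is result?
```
Trace:
  result=0
  result=0, n=0
  result=1, n=1
  result=2, n=2
  result=3, n=3
  result=4, n=4
  result=5, n=5
  result=6, n=6

Final answer: 6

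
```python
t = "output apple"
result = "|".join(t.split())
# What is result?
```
Trace:
  t='output apple'
  t='output apple', result='output|apple'

Final answer: 'output|apple'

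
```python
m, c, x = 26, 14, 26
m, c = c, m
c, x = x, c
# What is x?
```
Trace:
  m=26, c=14, x=26
  m=14, c=26, x=26
  m=14, c=26, x=26

Final answer: 26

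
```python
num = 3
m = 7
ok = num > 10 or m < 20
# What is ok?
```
Trace:
  num=3
  num=3, m=7
  num=3, m=7, ok=True

Final answer: True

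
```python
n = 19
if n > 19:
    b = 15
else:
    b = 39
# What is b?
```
Trace:
  n=19
  n=19, b=39

Final answer: 39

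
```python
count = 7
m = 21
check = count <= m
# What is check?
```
Trace:
  count=7
  count=7, m=21
  count=7, m=21, check=True

Final answer: True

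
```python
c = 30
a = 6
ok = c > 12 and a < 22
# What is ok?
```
Trace:
  c=30
  c=30, a=6
  c=30, a=6, ok=True

Final answer: True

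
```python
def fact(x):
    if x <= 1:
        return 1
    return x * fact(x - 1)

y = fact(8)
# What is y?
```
Call trace:
fact(x=8)
  fact(x=7)
    fact(x=6)
      fact(x=5)
        fact(x=4)
          fact(x=3)
            fact(x=2)
              fact(x=1)
              -> return 1
            -> return 2
          -> return 6
        -> return 24
      -> return 120
    -> return 720
  -> return 5040
-> return 40320

Final answer: 40320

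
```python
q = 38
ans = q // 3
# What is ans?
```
Trace:
  q=38
  q=38, ans=12

Final answer: 12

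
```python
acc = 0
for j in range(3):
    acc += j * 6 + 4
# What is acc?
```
Trace:
  acc=0
  acc=4, j=0
  acc=14, j=1
  acc=30, j=2

Final answer: 30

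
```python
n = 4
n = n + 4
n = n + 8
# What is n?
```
Trace:
  n=4
  n=8
  n=16

Final answer: 16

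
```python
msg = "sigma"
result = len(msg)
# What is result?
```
Trace:
  msg='sigma'
  msg='sigma', result=5

Final answer: 5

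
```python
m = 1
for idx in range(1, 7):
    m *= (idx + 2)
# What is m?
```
Trace:
  m=1
  m=3, idx=1
  m=12, idx=2
  m=60, idx=3
  m=360, idx=4
  m=2520, idx=5
  m=20160, idx=6

Final answer: 20160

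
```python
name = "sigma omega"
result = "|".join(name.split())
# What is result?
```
Trace:
  name='sigma omega'
  name='sigma omega', result='sigma|omega'

Final answer: 'sigma|omega'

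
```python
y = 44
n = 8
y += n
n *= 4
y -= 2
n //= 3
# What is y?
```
Trace:
  y=44
  y=44, n=8
  y=52, n=8
  y=52, n=32
  y=50, n=32
  y=50, n=10

Final answer: 50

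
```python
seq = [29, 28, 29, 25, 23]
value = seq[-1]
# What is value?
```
Trace:
  seq=[29, 28, 29, 25, 23]
  seq=[29, 28, 29, 25, 23], value=23

Final answer: 23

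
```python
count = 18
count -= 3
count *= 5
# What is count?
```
Trace:
  count=18
  count=15
  count=75

Final answer: 75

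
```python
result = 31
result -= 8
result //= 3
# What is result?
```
Trace:
  result=31
  result=23
  result=7

Final answer: 7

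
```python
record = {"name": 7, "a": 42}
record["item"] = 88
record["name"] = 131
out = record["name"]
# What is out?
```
Trace:
  record={'name': 7, 'a': 42}
  record={'name': 7, 'a': 42, 'item': 88}
  record={'name': 131, 'a': 42, 'item': 88}
  record={'name': 131, 'a': 42, 'item': 88}, out=131

Final answer: 131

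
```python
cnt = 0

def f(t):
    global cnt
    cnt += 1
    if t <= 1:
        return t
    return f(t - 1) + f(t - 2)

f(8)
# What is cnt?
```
Call trace (a repeated sub-call is expanded the first time; later identical calls just restate its return value):
f(t=8)
  f(t=7)
    f(t=6)
      f(t=5)
        f(t=4)
          f(t=3)
            f(t=2)
              f(t=1)
              -> return 1
              f(t=0)
              -> return 0
            -> return 1
            f(t=1)
            -> return 1
          -> return 2
          f(t=2) -> return 1  (same call as traced above)
        -> return 3
        f(t=3) -> return 2  (same call as traced above)
      -> return 5
      f(t=4) -> return 3  (same call as traced above)
    -> return 8
    f(t=5) -> return 5  (same call as traced above)
  -> return 13
  f(t=6) -> return 8  (same call as traced above)
-> return 21

cnt is incremented once per call, so count the calls in each subtree. Let C(t) = number of calls made by f(t).
C(0) = C(1) = 1 (base case, no recursion); C(t) = 1 + C(t - 1) + C(t - 2) otherwise.
C(2) = 1 + C(1) + C(0) = 1 + 1 + 1 = 3
C(3) = 1 + C(2) + C(1) = 1 + 3 + 1 = 5
C(4) = 1 + C(3) + C(2) = 1 + 5 + 3 = 9
C(5) = 1 + C(4) + C(3) = 1 + 9 + 5 = 15
C(6) = 1 + C(5) + C(4) = 1 + 15 + 9 = 25
C(7) = 1 + C(6) + C(5) = 1 + 25 + 15 = 41
C(8) = 1 + C(7) + C(6) = 1 + 41 + 25 = 67
cnt = C(8) = 67

Final answer: 67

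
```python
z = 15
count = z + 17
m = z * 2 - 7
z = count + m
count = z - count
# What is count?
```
Trace:
  z=15
  z=15, count=32
  z=15, count=32, m=23
  z=55, count=32, m=23
  z=55, count=23, m=23

Final answer: 23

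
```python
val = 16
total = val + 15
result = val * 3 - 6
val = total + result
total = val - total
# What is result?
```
Trace:
  val=16
  val=16, total=31
  val=16, total=31, result=42
  val=73, total=31, result=42
  val=73, total=42, result=42

Final answer: 42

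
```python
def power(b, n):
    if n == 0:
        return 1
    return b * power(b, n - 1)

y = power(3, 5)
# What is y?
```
Call trace:
power(b=3, n=5)
  power(b=3, n=4)
    power(b=3, n=3)
      power(b=3, n=2)
        power(b=3, n=1)
          power(b=3, n=0)
          -> return 1
        -> return 3
      -> return 9
    -> return 27
  -> return 81
-> return 243

Final answer: 243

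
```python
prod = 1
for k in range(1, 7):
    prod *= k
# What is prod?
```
Trace:
  prod=1
  prod=1, k=1
  prod=2, k=2
  prod=6, k=3
  prod=24, k=4
  prod=120, k=5
  prod=720, k=6

Final answer: 720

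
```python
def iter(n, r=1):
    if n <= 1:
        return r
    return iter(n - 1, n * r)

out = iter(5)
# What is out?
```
Call trace:
iter(n=5, r=1)
  iter(n=4, r=5)
    iter(n=3, r=20)
      iter(n=2, r=60)
        iter(n=1, r=120)
        -> return 120
      -> return 120
    -> return 120
  -> return 120
-> return 120

Final answer: 120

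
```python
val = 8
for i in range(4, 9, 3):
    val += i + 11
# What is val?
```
Trace:
  val=8
  val=23, i=4
  val=41, i=7

Final answer: 41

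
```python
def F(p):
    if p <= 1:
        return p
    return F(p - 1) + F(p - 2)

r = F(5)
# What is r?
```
Call trace (a repeated sub-call is expanded the first time; later identical calls just restate its return value):
F(p=5)
  F(p=4)
    F(p=3)
      F(p=2)
        F(p=1)
        -> return 1
        F(p=0)
        -> return 0
      -> return 1
      F(p=1)
      -> return 1
    -> return 2
    F(p=2) -> return 1  (same call as traced above)
  -> return 3
  F(p=3) -> return 2  (same call as traced above)
-> return 5

Final answer: 5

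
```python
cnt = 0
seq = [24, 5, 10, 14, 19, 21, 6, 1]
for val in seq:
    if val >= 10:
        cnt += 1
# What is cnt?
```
Trace:
  cnt=0
  cnt=1, val=24
  cnt=1, val=5
  cnt=2, val=10
  cnt=3, val=14
  cnt=4, val=19
  cnt=5, val=21
  cnt=5, val=6
  cnt=5, val=1

Final answer: 5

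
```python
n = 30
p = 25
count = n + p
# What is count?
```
Trace:
  n=30
  n=30, p=25
  n=30, p=25, count=55

Final answer: 55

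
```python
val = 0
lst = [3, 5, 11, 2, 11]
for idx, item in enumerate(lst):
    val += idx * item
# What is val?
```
Trace:
  val=0
  val=0, idx=0, item=3
  val=5, idx=1, item=5
  val=27, idx=2, item=11
  val=33, idx=3, item=2
  val=77, idx=4, item=11

Final answer: 77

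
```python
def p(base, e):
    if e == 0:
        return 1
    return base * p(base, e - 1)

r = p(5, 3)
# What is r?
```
Call trace:
p(base=5, e=3)
  p(base=5, e=2)
    p(base=5, e=1)
      p(base=5, e=0)
      -> return 1
    -> return 5
  -> return 25
-> return 125

Final answer: 125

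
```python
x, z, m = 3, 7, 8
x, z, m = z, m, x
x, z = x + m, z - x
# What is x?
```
Trace:
  x=3, z=7, m=8
  x=7, z=8, m=3
  x=10, z=1, m=3

Final answer: 10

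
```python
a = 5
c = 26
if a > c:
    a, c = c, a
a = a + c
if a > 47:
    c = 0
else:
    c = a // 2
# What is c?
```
Trace:
  a=5
  a=5, c=26
  a=5, c=26
  a=31, c=26
  a=31, c=15

Final answer: 15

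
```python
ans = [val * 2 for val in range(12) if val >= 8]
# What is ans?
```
Trace:
  val=0
  val=1
  val=2
  val=3
  val=4
  val=5
  val=6
  val=7
  val=8
  val=9
  val=10
  val=11
  ans=[16, 18, 20, 22]

Final answer: [16, 18, 20, 22]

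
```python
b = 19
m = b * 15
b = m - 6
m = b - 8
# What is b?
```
Trace:
  b=19
  b=19, m=285
  b=279, m=285
  b=279, m=271

Final answer: 279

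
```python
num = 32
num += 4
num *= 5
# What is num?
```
Trace:
  num=32
  num=36
  num=180

Final answer: 180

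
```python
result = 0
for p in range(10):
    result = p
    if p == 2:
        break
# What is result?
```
Trace:
  result=0
  result=0, p=0
  result=1, p=1
  result=2, p=2

Final answer: 2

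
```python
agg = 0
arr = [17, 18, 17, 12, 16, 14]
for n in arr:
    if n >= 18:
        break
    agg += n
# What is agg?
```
Trace:
  agg=0
  agg=17, n=17
  agg=17, n=18

Final answer: 17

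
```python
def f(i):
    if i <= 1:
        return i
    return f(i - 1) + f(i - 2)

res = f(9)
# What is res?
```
Call trace (a repeated sub-call is expanded the first time; later identical calls just restate its return value):
f(i=9)
  f(i=8)
    f(i=7)
      f(i=6)
        f(i=5)
          f(i=4)
            f(i=3)
              f(i=2)
                f(i=1)
                -> return 1
                f(i=0)
                -> return 0
              -> return 1
              f(i=1)
              -> return 1
            -> return 2
            f(i=2) -> return 1  (same call as traced above)
          -> return 3
          f(i=3) -> return 2  (same call as traced above)
        -> return 5
        f(i=4) -> return 3  (same call as traced above)
      -> return 8
      f(i=5) -> return 5  (same call as traced above)
    -> return 13
    f(i=6) -> return 8  (same call as traced above)
  -> return 21
  f(i=7) -> return 13  (same call as traced above)
-> return 34

Final answer: 34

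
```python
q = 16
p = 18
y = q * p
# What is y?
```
Trace:
  q=16
  q=16, p=18
  q=16, p=18, y=288

Final answer: 288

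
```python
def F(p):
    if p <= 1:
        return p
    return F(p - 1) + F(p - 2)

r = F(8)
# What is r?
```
Call trace (a repeated sub-call is expanded the first time; later identical calls just restate its return value):
F(p=8)
  F(p=7)
    F(p=6)
      F(p=5)
        F(p=4)
          F(p=3)
            F(p=2)
              F(p=1)
              -> return 1
              F(p=0)
              -> return 0
            -> return 1
            F(p=1)
            -> return 1
          -> return 2
          F(p=2) -> return 1  (same call as traced above)
        -> return 3
        F(p=3) -> return 2  (same call as traced above)
      -> return 5
      F(p=4) -> return 3  (same call as traced above)
    -> return 8
    F(p=5) -> return 5  (same call as traced above)
  -> return 13
  F(p=6) -> return 8  (same call as traced above)
-> return 21

Final answer: 21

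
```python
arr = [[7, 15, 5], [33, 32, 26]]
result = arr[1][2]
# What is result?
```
Trace:
  arr=[[7, 15, 5], [33, 32, 26]]
  arr=[[7, 15, 5], [33, 32, 26]], result=26

Final answer: 26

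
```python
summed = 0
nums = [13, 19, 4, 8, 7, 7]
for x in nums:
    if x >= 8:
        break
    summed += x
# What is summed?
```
Trace:
  summed=0
  summed=0, x=13

Final answer: 0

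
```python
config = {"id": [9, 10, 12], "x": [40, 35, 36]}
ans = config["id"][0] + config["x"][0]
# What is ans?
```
Trace:
  config={'id': [9, 10, 12], 'x': [40, 35, 36]}
  config={'id': [9, 10, 12], 'x': [40, 35, 36]}, ans=49

Final answer: 49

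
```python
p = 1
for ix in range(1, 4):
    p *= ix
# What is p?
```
Trace:
  p=1
  p=1, ix=1
  p=2, ix=2
  p=6, ix=3

Final answer: 6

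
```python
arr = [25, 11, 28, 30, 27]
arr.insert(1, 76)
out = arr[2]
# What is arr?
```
Trace:
  arr=[25, 11, 28, 30, 27]
  arr=[25, 76, 11, 28, 30, 27]
  arr=[25, 76, 11, 28, 30, 27], out=11

Final answer: [25, 76, 11, 28, 30, 27]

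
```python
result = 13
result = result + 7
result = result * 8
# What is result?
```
Trace:
  result=13
  result=20
  result=160

Final answer: 160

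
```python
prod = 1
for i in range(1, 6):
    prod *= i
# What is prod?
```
Trace:
  prod=1
  prod=1, i=1
  prod=2, i=2
  prod=6, i=3
  prod=24, i=4
  prod=120, i=5

Final answer: 120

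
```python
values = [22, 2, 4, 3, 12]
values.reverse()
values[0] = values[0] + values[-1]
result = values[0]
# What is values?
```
Trace:
  values=[22, 2, 4, 3, 12]
  values=[12, 3, 4, 2, 22]
  values=[34, 3, 4, 2, 22]
  values=[34, 3, 4, 2, 22], result=34

Final answer: [34, 3, 4, 2, 22]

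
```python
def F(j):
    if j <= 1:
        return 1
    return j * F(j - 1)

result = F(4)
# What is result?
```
Call trace:
F(j=4)
  F(j=3)
    F(j=2)
      F(j=1)
      -> return 1
    -> return 2
  -> return 6
-> return 24

Final answer: 24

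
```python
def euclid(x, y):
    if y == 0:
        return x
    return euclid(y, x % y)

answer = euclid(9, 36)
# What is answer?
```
Call trace:
euclid(x=9, y=36)
  euclid(x=36, y=9)
    euclid(x=9, y=0)
    -> return 9
  -> return 9
-> return 9

Final answer: 9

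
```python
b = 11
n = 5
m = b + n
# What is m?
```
Trace:
  b=11
  b=11, n=5
  b=11, n=5, m=16

Final answer: 16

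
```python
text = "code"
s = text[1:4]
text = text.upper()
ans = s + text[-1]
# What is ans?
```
Trace:
  text='code'
  text='code', s='ode'
  text='CODE', s='ode'
  text='CODE', s='ode', ans='odeE'

Final answer: 'odeE'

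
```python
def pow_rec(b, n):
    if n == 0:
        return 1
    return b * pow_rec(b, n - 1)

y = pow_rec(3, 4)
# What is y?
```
Call trace:
pow_rec(b=3, n=4)
  pow_rec(b=3, n=3)
    pow_rec(b=3, n=2)
      pow_rec(b=3, n=1)
        pow_rec(b=3, n=0)
        -> return 1
      -> return 3
    -> return 9
  -> return 27
-> return 81

Final answer: 81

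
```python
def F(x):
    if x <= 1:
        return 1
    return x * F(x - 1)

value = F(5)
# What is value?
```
Call trace:
F(x=5)
  F(x=4)
    F(x=3)
      F(x=2)
        F(x=1)
        -> return 1
      -> return 2
    -> return 6
  -> return 24
-> return 120

Final answer: 120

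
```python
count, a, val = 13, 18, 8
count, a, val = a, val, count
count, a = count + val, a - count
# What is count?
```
Trace:
  count=13, a=18, val=8
  count=18, a=8, val=13
  count=31, a=-10, val=13

Final answer: 31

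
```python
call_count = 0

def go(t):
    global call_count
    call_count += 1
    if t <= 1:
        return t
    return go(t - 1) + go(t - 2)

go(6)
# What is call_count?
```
Call trace (a repeated sub-call is expanded the first time; later identical calls just restate its return value):
go(t=6)
  go(t=5)
    go(t=4)
      go(t=3)
        go(t=2)
          go(t=1)
          -> return 1
          go(t=0)
          -> return 0
        -> return 1
        go(t=1)
        -> return 1
      -> return 2
      go(t=2) -> return 1  (same call as traced above)
    -> return 3
    go(t=3) -> return 2  (same call as traced above)
  -> return 5
  go(t=4) -> return 3  (same call as traced above)
-> return 8

call_count is incremented once per call, so count the calls in each subtree. Let C(t) = number of calls made by go(t).
C(0) = C(1) = 1 (base case, no recursion); C(t) = 1 + C(t - 1) + C(t - 2) otherwise.
C(2) = 1 + C(1) + C(0) = 1 + 1 + 1 = 3
C(3) = 1 + C(2) + C(1) = 1 + 3 + 1 = 5
C(4) = 1 + C(3) + C(2) = 1 + 5 + 3 = 9
C(5) = 1 + C(4) + C(3) = 1 + 9 + 5 = 15
C(6) = 1 + C(5) + C(4) = 1 + 15 + 9 = 25
call_count = C(6) = 25

Final answer: 25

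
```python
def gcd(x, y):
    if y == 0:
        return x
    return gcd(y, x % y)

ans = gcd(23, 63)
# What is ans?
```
Call trace:
gcd(x=23, y=63)
  gcd(x=63, y=23)
    gcd(x=23, y=17)
      gcd(x=17, y=6)
        gcd(x=6, y=5)
          gcd(x=5, y=1)
            gcd(x=1, y=0)
            -> return 1
          -> return 1
        -> return 1
      -> return 1
    -> return 1
  -> return 1
-> return 1

Final answer: 1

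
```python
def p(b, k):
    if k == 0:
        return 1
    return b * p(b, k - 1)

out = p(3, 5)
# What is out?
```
Call trace:
p(b=3, k=5)
  p(b=3, k=4)
    p(b=3, k=3)
      p(b=3, k=2)
        p(b=3, k=1)
          p(b=3, k=0)
          -> return 1
        -> return 3
      -> return 9
    -> return 27
  -> return 81
-> return 243

Final answer: 243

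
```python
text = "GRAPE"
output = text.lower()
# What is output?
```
Trace:
  text='GRAPE'
  text='GRAPE', output='grape'

Final answer: 'grape'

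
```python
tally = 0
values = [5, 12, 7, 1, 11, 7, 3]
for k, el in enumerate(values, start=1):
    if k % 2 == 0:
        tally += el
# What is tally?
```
Trace:
  tally=0
  tally=0, k=1, el=5
  tally=12, k=2, el=12
  tally=12, k=3, el=7
  tally=13, k=4, el=1
  tally=13, k=5, el=11
  tally=20, k=6, el=7
  tally=20, k=7, el=3

Final answer: 20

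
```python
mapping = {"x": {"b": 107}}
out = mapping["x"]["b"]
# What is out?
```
Trace:
  mapping={'x': {'b': 107}}
  mapping={'x': {'b': 107}}, out=107

Final answer: 107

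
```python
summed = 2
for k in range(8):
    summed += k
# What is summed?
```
Trace:
  summed=2
  summed=2, k=0
  summed=3, k=1
  summed=5, k=2
  summed=8, k=3
  summed=12, k=4
  summed=17, k=5
  summed=23, k=6
  summed=30, k=7

Final answer: 30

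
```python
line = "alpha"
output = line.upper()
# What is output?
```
Trace:
  line='alpha'
  line='alpha', output='ALPHA'

Final answer: 'ALPHA'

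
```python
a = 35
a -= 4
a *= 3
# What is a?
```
Trace:
  a=35
  a=31
  a=93

Final answer: 93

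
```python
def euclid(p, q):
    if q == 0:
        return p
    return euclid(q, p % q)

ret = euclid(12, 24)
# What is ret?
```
Call trace:
euclid(p=12, q=24)
  euclid(p=24, q=12)
    euclid(p=12, q=0)
    -> return 12
  -> return 12
-> return 12

Final answer: 12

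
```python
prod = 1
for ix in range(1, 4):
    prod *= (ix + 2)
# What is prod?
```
Trace:
  prod=1
  prod=3, ix=1
  prod=12, ix=2
  prod=60, ix=3

Final answer: 60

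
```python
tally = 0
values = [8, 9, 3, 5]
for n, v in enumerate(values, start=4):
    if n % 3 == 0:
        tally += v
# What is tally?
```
Trace:
  tally=0
  tally=0, n=4, v=8
  tally=0, n=5, v=9
  tally=3, n=6, v=3
  tally=3, n=7, v=5

Final answer: 3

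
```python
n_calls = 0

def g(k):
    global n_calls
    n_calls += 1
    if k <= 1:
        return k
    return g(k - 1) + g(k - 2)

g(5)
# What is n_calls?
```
Call trace (a repeated sub-call is expanded the first time; later identical calls just restate its return value):
g(k=5)
  g(k=4)
    g(k=3)
      g(k=2)
        g(k=1)
        -> return 1
        g(k=0)
        -> return 0
      -> return 1
      g(k=1)
      -> return 1
    -> return 2
    g(k=2) -> return 1  (same call as traced above)
  -> return 3
  g(k=3) -> return 2  (same call as traced above)
-> return 5

n_calls is incremented once per call, so count the calls in each subtree. Let C(k) = number of calls made by g(k).
C(0) = C(1) = 1 (base case, no recursion); C(k) = 1 + C(k - 1) + C(k - 2) otherwise.
C(2) = 1 + C(1) + C(0) = 1 + 1 + 1 = 3
C(3) = 1 + C(2) + C(1) = 1 + 3 + 1 = 5
C(4) = 1 + C(3) + C(2) = 1 + 5 + 3 = 9
C(5) = 1 + C(4) + C(3) = 1 + 9 + 5 = 15
n_calls = C(5) = 15

Final answer: 15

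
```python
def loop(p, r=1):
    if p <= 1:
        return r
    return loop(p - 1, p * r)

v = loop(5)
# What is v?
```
Call trace:
loop(p=5, r=1)
  loop(p=4, r=5)
    loop(p=3, r=20)
      loop(p=2, r=60)
        loop(p=1, r=120)
        -> return 120
      -> return 120
    -> return 120
  -> return 120
-> return 120

Final answer: 120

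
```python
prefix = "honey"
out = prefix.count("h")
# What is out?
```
Trace:
  prefix='honey'
  prefix='honey', out=1

Final answer: 1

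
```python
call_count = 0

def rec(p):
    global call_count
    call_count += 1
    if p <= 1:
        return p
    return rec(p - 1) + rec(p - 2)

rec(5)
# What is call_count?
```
Call trace (a repeated sub-call is expanded the first time; later identical calls just restate its return value):
rec(p=5)
  rec(p=4)
    rec(p=3)
      rec(p=2)
        rec(p=1)
        -> return 1
        rec(p=0)
        -> return 0
      -> return 1
      rec(p=1)
      -> return 1
    -> return 2
    rec(p=2) -> return 1  (same call as traced above)
  -> return 3
  rec(p=3) -> return 2  (same call as traced above)
-> return 5

call_count is incremented once per call, so count the calls in each subtree. Let C(p) = number of calls made by rec(p).
C(0) = C(1) = 1 (base case, no recursion); C(p) = 1 + C(p - 1) + C(p - 2) otherwise.
C(2) = 1 + C(1) + C(0) = 1 + 1 + 1 = 3
C(3) = 1 + C(2) + C(1) = 1 + 3 + 1 = 5
C(4) = 1 + C(3) + C(2) = 1 + 5 + 3 = 9
C(5) = 1 + C(4) + C(3) = 1 + 9 + 5 = 15
call_count = C(5) = 15

Final answer: 15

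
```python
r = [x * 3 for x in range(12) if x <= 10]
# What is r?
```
Trace:
  x=0
  x=1
  x=2
  x=3
  x=4
  x=5
  x=6
  x=7
  x=8
  x=9
  x=10
  x=11
  r=[0, 3, 6, 9, 12, 15, 18, 21, 24, 27, 30]

Final answer: [0, 3, 6, 9, 12, 15, 18, 21, 24, 27, 30]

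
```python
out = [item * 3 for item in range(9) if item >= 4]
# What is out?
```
Trace:
  item=0
  item=1
  item=2
  item=3
  item=4
  item=5
  item=6
  item=7
  item=8
  out=[12, 15, 18, 21, 24]

Final answer: [12, 15, 18, 21, 24]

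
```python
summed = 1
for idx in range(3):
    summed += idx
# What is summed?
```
Trace:
  summed=1
  summed=1, idx=0
  summed=2, idx=1
  summed=4, idx=2

Final answer: 4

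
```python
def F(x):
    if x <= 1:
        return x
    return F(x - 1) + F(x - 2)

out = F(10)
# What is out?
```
Call trace (a repeated sub-call is expanded the first time; later identical calls just restate its return value):
F(x=10)
  F(x=9)
    F(x=8)
      F(x=7)
        F(x=6)
          F(x=5)
            F(x=4)
              F(x=3)
                F(x=2)
                  F(x=1)
                  -> return 1
                  F(x=0)
                  -> return 0
                -> return 1
                F(x=1)
                -> return 1
              -> return 2
              F(x=2) -> return 1  (same call as traced above)
            -> return 3
            F(x=3) -> return 2  (same call as traced above)
          -> return 5
          F(x=4) -> return 3  (same call as traced above)
        -> return 8
        F(x=5) -> return 5  (same call as traced above)
      -> return 13
      F(x=6) -> return 8  (same call as traced above)
    -> return 21
    F(x=7) -> return 13  (same call as traced above)
  -> return 34
  F(x=8) -> return 21  (same call as traced above)
-> return 55

Final answer: 55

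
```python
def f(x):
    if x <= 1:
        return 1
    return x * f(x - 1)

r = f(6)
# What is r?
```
Call trace:
f(x=6)
  f(x=5)
    f(x=4)
      f(x=3)
        f(x=2)
          f(x=1)
          -> return 1
        -> return 2
      -> return 6
    -> return 24
  -> return 120
-> return 720

Final answer: 720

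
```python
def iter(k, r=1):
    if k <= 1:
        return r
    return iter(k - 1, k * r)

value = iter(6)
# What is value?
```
Call trace:
iter(k=6, r=1)
  iter(k=5, r=6)
    iter(k=4, r=30)
      iter(k=3, r=120)
        iter(k=2, r=360)
          iter(k=1, r=720)
          -> return 720
        -> return 720
      -> return 720
    -> return 720
  -> return 720
-> return 720

Final answer: 720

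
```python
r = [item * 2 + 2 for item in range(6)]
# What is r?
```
Trace:
  item=0
  item=1
  item=2
  item=3
  item=4
  item=5
  r=[2, 4, 6, 8, 10, 12]

Final answer: [2, 4, 6, 8, 10, 12]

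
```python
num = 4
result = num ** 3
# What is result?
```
Trace:
  num=4
  num=4, result=64

Final answer: 64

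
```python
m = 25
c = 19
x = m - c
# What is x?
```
Trace:
  m=25
  m=25, c=19
  m=25, c=19, x=6

Final answer: 6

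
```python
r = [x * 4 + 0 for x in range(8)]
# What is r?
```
Trace:
  x=0
  x=1
  x=2
  x=3
  x=4
  x=5
  x=6
  x=7
  r=[0, 4, 8, 12, 16, 20, 24, 28]

Final answer: [0, 4, 8, 12, 16, 20, 24, 28]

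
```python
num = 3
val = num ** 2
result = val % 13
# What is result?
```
Trace:
  num=3
  num=3, val=9
  num=3, val=9, result=9

Final answer: 9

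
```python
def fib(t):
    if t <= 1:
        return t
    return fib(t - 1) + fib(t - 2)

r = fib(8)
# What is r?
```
Call trace (a repeated sub-call is expanded the first time; later identical calls just restate its return value):
fib(t=8)
  fib(t=7)
    fib(t=6)
      fib(t=5)
        fib(t=4)
          fib(t=3)
            fib(t=2)
              fib(t=1)
              -> return 1
              fib(t=0)
              -> return 0
            -> return 1
            fib(t=1)
            -> return 1
          -> return 2
          fib(t=2) -> return 1  (same call as traced above)
        -> return 3
        fib(t=3) -> return 2  (same call as traced above)
      -> return 5
      fib(t=4) -> return 3  (same call as traced above)
    -> return 8
    fib(t=5) -> return 5  (same call as traced above)
  -> return 13
  fib(t=6) -> return 8  (same call as traced above)
-> return 21

Final answer: 21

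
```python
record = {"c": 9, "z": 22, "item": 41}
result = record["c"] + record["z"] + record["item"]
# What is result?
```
Trace:
  record={'c': 9, 'z': 22, 'item': 41}
  record={'c': 9, 'z': 22, 'item': 41}, result=72

Final answer: 72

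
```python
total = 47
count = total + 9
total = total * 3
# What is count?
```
Trace:
  total=47
  total=47, count=56
  total=141, count=56

Final answer: 56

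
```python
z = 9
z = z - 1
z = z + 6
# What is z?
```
Trace:
  z=9
  z=8
  z=14

Final answer: 14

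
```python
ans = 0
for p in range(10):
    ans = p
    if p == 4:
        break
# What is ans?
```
Trace:
  ans=0
  ans=0, p=0
  ans=1, p=1
  ans=2, p=2
  ans=3, p=3
  ans=4, p=4

Final answer: 4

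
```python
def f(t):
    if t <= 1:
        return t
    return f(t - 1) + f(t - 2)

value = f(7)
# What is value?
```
Call trace (a repeated sub-call is expanded the first time; later identical calls just restate its return value):
f(t=7)
  f(t=6)
    f(t=5)
      f(t=4)
        f(t=3)
          f(t=2)
            f(t=1)
            -> return 1
            f(t=0)
            -> return 0
          -> return 1
          f(t=1)
          -> return 1
        -> return 2
        f(t=2) -> return 1  (same call as traced above)
      -> return 3
      f(t=3) -> return 2  (same call as traced above)
    -> return 5
    f(t=4) -> return 3  (same call as traced above)
  -> return 8
  f(t=5) -> return 5  (same call as traced above)
-> return 13

Final answer: 13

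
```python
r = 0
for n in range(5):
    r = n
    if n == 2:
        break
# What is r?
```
Trace:
  r=0
  r=0, n=0
  r=1, n=1
  r=2, n=2

Final answer: 2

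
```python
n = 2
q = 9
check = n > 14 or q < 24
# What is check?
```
Trace:
  n=2
  n=2, q=9
  n=2, q=9, check=True

Final answer: True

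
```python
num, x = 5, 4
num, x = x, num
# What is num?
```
Trace:
  num=5, x=4
  num=4, x=5

Final answer: 4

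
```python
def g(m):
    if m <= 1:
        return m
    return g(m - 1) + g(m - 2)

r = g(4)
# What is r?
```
Call trace (a repeated sub-call is expanded the first time; later identical calls just restate its return value):
g(m=4)
  g(m=3)
    g(m=2)
      g(m=1)
      -> return 1
      g(m=0)
      -> return 0
    -> return 1
    g(m=1)
    -> return 1
  -> return 2
  g(m=2) -> return 1  (same call as traced above)
-> return 3

Final answer: 3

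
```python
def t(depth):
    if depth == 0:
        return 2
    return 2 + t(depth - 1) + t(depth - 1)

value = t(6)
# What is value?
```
Call trace (a repeated sub-call is expanded the first time; later identical calls just restate its return value):
t(depth=6)
  t(depth=5)
    t(depth=4)
      t(depth=3)
        t(depth=2)
          t(depth=1)
            t(depth=0)
            -> return 2
            t(depth=0)
            -> return 2
          -> return 6
          t(depth=1) -> return 6  (same call as traced above)
        -> return 14
        t(depth=2) -> return 14  (same call as traced above)
      -> return 30
      t(depth=3) -> return 30  (same call as traced above)
    -> return 62
    t(depth=4) -> return 62  (same call as traced above)
  -> return 126
  t(depth=5) -> return 126  (same call as traced above)
-> return 254

Final answer: 254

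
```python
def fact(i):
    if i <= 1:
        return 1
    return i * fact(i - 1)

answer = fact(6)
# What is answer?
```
Call trace:
fact(i=6)
  fact(i=5)
    fact(i=4)
      fact(i=3)
        fact(i=2)
          fact(i=1)
          -> return 1
        -> return 2
      -> return 6
    -> return 24
  -> return 120
-> return 720

Final answer: 720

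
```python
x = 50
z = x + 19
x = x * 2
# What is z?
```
Trace:
  x=50
  x=50, z=69
  x=100, z=69

Final answer: 69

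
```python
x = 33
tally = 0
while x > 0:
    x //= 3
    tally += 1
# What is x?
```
Trace:
  x=33
  x=33, tally=0
  x=11, tally=1
  x=3, tally=2
  x=1, tally=3
  x=0, tally=4

Final answer: 0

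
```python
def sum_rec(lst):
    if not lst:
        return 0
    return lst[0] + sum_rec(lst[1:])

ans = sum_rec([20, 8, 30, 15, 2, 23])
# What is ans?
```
Call trace:
sum_rec(lst=[20, 8, 30, 15, 2, 23])
  sum_rec(lst=[8, 30, 15, 2, 23])
    sum_rec(lst=[30, 15, 2, 23])
      sum_rec(lst=[15, 2, 23])
        sum_rec(lst=[2, 23])
          sum_rec(lst=[23])
            sum_rec(lst=[])
            -> return 0
          -> return 23
        -> return 25
      -> return 40
    -> return 70
  -> return 78
-> return 98

Final answer: 98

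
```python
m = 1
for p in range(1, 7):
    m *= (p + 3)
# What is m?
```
Trace:
  m=1
  m=4, p=1
  m=20, p=2
  m=120, p=3
  m=840, p=4
  m=6720, p=5
  m=60480, p=6

Final answer: 60480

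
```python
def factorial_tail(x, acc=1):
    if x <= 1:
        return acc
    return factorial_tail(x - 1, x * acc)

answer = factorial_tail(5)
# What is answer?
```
Call trace:
factorial_tail(x=5, acc=1)
  factorial_tail(x=4, acc=5)
    factorial_tail(x=3, acc=20)
      factorial_tail(x=2, acc=60)
        factorial_tail(x=1, acc=120)
        -> return 120
      -> return 120
    -> return 120
  -> return 120
-> return 120

Final answer: 120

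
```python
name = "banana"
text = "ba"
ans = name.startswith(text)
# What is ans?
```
Trace:
  name='banana'
  name='banana', text='ba'
  name='banana', text='ba', ans=True

Final answer: True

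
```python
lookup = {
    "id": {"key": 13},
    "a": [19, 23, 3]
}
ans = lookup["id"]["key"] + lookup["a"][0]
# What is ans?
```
Trace:
  lookup={'id': {'key': 13}, 'a': [19, 23, 3]}
  lookup={'id': {'key': 13}, 'a': [19, 23, 3]}, ans=32

Final answer: 32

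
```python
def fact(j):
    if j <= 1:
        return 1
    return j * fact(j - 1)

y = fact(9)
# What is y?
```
Call trace:
fact(j=9)
  fact(j=8)
    fact(j=7)
      fact(j=6)
        fact(j=5)
          fact(j=4)
            fact(j=3)
              fact(j=2)
                fact(j=1)
                -> return 1
              -> return 2
            -> return 6
          -> return 24
        -> return 120
      -> return 720
    -> return 5040
  -> return 40320
-> return 362880

Final answer: 362880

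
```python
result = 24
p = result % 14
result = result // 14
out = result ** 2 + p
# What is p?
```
Trace:
  result=24
  result=24, p=10
  result=1, p=10
  result=1, p=10, out=11

Final answer: 10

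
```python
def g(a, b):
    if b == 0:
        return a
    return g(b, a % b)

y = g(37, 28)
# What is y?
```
Call trace:
g(a=37, b=28)
  g(a=28, b=9)
    g(a=9, b=1)
      g(a=1, b=0)
      -> return 1
    -> return 1
  -> return 1
-> return 1

Final answer: 1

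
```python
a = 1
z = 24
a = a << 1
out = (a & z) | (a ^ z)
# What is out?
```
Trace:
  a=1
  a=1, z=24
  a=2, z=24
  a=2, z=24, out=26

Final answer: 26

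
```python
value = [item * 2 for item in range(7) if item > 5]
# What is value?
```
Trace:
  item=0
  item=1
  item=2
  item=3
  item=4
  item=5
  item=6
  value=[12]

Final answer: [12]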